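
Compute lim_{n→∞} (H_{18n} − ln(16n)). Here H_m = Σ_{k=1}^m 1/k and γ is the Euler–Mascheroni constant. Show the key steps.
lim = ln(9/8) + γ

By Euler-Maclaurin, H_m = ln m + γ + O(1/m). So
  H_{18n} − ln(16n) = ln(18n) + γ − ln(16n) + O(1/n)
                       = ln(18/16) + γ + O(1/n).
Hence the limit is ln(18/16) + γ (= ln(9/8)).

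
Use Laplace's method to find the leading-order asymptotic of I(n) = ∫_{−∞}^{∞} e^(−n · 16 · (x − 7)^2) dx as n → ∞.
I(n) = sqrt(π/(16n))

Here φ(x) = 16 · (x − 7)^2 has its unique minimum at x* = 7 with φ(x*) = 0 and φ''(x*) = 32. Laplace's method gives
  I(n) ~ e^(−n φ(x*)) · sqrt(2π / (n · φ''(x*))) = sqrt(2π / (32n)) = sqrt(π/(16n)).
This is exact: substituting u = (x − 7)·sqrt(16n) gives I(n) = (1/sqrt(16n)) ∫_{−∞}^{∞} e^(−u^2) du = sqrt(π/(16n)).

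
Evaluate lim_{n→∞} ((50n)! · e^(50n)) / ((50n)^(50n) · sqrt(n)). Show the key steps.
lim = sqrt(2π·50)

Stirling: (50n)! ~ sqrt(2π·50n) · (50n/e)^(50n). Hence
  (50n)! · e^(50n) / (50n)^(50n) ~ sqrt(2π·50n).
Dividing by sqrt(n): sqrt(2π·50n) / sqrt(n) = sqrt(2π·50) · n^((1−1)/2), so the limit is sqrt(2π·50).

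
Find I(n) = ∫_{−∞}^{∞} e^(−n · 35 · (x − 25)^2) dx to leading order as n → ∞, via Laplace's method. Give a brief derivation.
I(n) = sqrt(π/(35n))

Here φ(x) = 35 · (x − 25)^2 has its unique minimum at x* = 25 with φ(x*) = 0 and φ''(x*) = 70. Laplace's method gives
  I(n) ~ e^(−n φ(x*)) · sqrt(2π / (n · φ''(x*))) = sqrt(2π / (70n)) = sqrt(π/(35n)).
This is exact: substituting u = (x − 25)·sqrt(35n) gives I(n) = (1/sqrt(35n)) ∫_{−∞}^{∞} e^(−u^2) du = sqrt(π/(35n)).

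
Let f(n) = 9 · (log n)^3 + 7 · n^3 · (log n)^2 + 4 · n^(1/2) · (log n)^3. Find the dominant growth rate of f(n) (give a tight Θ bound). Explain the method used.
f(n) ∈ Θ(n^3 · (log n)^2)

Compare the terms by growth order. For large n, n^a · (log n)^b dominates n^a' · (log n)^b' iff a > a', or (a = a' and b > b'). Ranking the 3 terms shows the dominant one is 7 · n^3 · (log n)^2. Hence f(n) ∈ Θ(n^3 · (log n)^2).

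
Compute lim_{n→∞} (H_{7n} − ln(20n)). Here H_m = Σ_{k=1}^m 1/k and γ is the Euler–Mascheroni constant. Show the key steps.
lim = ln(7/20) + γ

By Euler-Maclaurin, H_m = ln m + γ + O(1/m). So
  H_{7n} − ln(20n) = ln(7n) + γ − ln(20n) + O(1/n)
                       = ln(7/20) + γ + O(1/n).
Hence the limit is ln(7/20) + γ.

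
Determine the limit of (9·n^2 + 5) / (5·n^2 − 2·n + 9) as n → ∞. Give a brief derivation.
lim = 9/5

For large n the leading n^2 terms dominate both numerator and denominator. Dividing top and bottom by n^2, every other term tends to 0, leaving 9/5.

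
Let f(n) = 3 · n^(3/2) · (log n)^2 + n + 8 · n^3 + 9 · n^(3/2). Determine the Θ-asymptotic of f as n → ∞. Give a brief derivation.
f(n) ∈ Θ(n^3)

Compare the terms by growth order. For large n, n^a · (log n)^b dominates n^a' · (log n)^b' iff a > a', or (a = a' and b > b'). Ranking the 4 terms shows the dominant one is 8 · n^3. Hence f(n) ∈ Θ(n^3).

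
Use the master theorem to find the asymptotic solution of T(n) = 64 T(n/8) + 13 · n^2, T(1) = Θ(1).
T(n) = Θ(n^2 log n)

log_8 64 = 2, and f(n) = 13 · n^2 = Θ(n^(log_8 64)). This is Case 2 of the master theorem: T(n) = Θ(f(n) · log n) = Θ(n^2 log n).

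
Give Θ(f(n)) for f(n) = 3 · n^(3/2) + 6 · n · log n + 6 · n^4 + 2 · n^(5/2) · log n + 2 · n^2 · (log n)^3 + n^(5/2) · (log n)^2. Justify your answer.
f(n) ∈ Θ(n^4)

Compare the terms by growth order. For large n, n^a · (log n)^b dominates n^a' · (log n)^b' iff a > a', or (a = a' and b > b'). Ranking the 6 terms shows the dominant one is 6 · n^4. Hence f(n) ∈ Θ(n^4).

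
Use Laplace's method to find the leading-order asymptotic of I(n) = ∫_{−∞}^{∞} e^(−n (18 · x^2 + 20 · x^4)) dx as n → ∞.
I(n) ~ sqrt(π/(18n))

φ(x) = 18 · x^2 + 20 · x^4 has its unique global minimum at x* = 0 (since φ'(x) = 36x + 80x^3 = 0 only at x = 0 for real x with both coefficients positive, and φ → ∞ as |x| → ∞). At x* = 0, φ(0) = 0 and φ''(0) = 36. Laplace's method then gives
  I(n) ~ sqrt(2π / (n · φ''(0))) · e^(−n φ(0)) = sqrt(2π / (36n)) = sqrt(π/(18n)).
The 20 · x^4 term contributes only at subleading order (an O(1/n) relative correction).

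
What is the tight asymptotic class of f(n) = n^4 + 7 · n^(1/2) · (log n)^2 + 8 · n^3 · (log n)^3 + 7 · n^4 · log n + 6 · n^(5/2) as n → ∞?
f(n) ∈ Θ(n^4 · log n)

Compare the terms by growth order. For large n, n^a · (log n)^b dominates n^a' · (log n)^b' iff a > a', or (a = a' and b > b'). Ranking the 5 terms shows the dominant one is 7 · n^4 · log n. Hence f(n) ∈ Θ(n^4 · log n).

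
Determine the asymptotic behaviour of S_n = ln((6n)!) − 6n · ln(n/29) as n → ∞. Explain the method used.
S_n ~ 6n · (ln 174 − 1) + O(ln n)

Stirling: ln((6n)!) = 6n ln(6n) − 6n + O(ln n).
  S_n = 6n ln(6n) − 6n − 6n ln(n/29) + O(ln n)
      = 6n ln(6n) − 6n ln n + 6n ln 29 − 6n + O(ln n)
      = 6n ln 6 + 6n ln 29 − 6n + O(ln n)
      = 6n (ln 174 − 1) + O(ln n).
Numerically ln(174) − 1 ≈ 4.1591.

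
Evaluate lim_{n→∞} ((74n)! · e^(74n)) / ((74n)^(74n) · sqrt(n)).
lim = sqrt(2π·74)

Stirling: (74n)! ~ sqrt(2π·74n) · (74n/e)^(74n). Hence
  (74n)! · e^(74n) / (74n)^(74n) ~ sqrt(2π·74n).
Dividing by sqrt(n): sqrt(2π·74n) / sqrt(n) = sqrt(2π·74) · n^((1−1)/2), so the limit is sqrt(2π·74).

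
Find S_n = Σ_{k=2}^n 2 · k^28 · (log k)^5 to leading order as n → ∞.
S_n ~ 2 · n^29 · (log n)^5 / 29

By integral comparison, S_n = ∫_1^n 2 · x^28 · (log x)^5 dx + O(n^28 · (log n)^5). For the integral, the leading term of ∫_1^n x^28 (log x)^5 dx is n^29/29 · (log n)^5 (by repeated integration by parts; each step lowers the log-exponent and produces a relatively O(1/log n) correction). Hence S_n ~ 2 · n^29 · (log n)^5 / 29.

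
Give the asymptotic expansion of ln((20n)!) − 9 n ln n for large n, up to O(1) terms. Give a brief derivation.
ln((20n)!) − 9 n ln n = 11 n ln n + 20(ln 20 − 1) n + (1/2) ln(2π·20n) + O(1/n)

Stirling: ln((20n)!) = 20n ln(20n) − 20n + (1/2) ln(2π·20n) + O(1/n).
Expand 20n ln(20n) = 20n (ln n + ln 20) = 20n ln n + 20n ln 20.
Subtract 9n ln n: leading term is (20 − 9) n ln n = 11 n ln n. The next term is 20n ln 20 − 20n = 20(ln 20 − 1) n. Then the (1/2) ln(2π·20n) correction.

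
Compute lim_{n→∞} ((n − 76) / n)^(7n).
lim = e^(−532)

Rewrite as (1 − 76/n)^(7n). By the standard limit (1 + x/n)^n → e^x, we have (1 − 76/n)^n → e^(−76), and raising to the 7th power gives e^(−532).
More precisely, ln[(1 − 76/n)^(7n)] = 7n · ln(1 − 76/n) = 7n · (-76/n + O(1/n^2)) = -532 + O(1/n) → -532.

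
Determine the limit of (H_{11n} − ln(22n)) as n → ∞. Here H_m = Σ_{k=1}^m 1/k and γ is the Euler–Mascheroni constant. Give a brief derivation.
lim = −ln 2 + γ

By Euler-Maclaurin, H_m = ln m + γ + O(1/m). So
  H_{11n} − ln(22n) = ln(11n) + γ − ln(22n) + O(1/n)
                       = ln(11/22) + γ + O(1/n).
Hence the limit is ln(11/22) + γ (= −ln 2).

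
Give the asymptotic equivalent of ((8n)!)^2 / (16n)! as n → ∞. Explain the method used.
((8n)!)^2/(16n)! ~ ((2π·8n)^(1/2) / sqrt(2)) · 2^(−2·8n)  →  0

Write N = 8n. Stirling: N! ~ sqrt(2π N)(N/e)^N and (2N)! ~ sqrt(2π·2N)·(2N/e)^(2N).
  (N!)^2/(2N)! ~ (2π N)^(2/2) (N/e)^(2N) / [sqrt(2π·2N) (2N/e)^(2N)]
     = (2π N)^(2/2) / sqrt(2π·2N) · (N/(2N))^(2N)
     = (2π N)^((2−1)/2) / sqrt(2) · 2^(−2N).
Since 2^2 > 1, the factor 2^(−2N) decays exponentially, so the ratio → 0. Substituting N = 8n gives the stated form.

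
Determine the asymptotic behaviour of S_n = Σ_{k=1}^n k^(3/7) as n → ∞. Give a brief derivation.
S_n ~ (7/10) · n^(10/7)

Integral comparison: Σ_{k=1}^n k^(3/7) = ∫_0^n x^(3/7) dx + O(n^(3/7)). The integral is n^(1 + 3/7) / (1 + 3/7) = n^((3+7)/7) / ((3+7)/7) = (7/10) · n^(10/7).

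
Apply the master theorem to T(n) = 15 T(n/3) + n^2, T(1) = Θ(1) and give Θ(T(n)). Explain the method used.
T(n) = Θ(n^(log_3 15))

Master theorem: compare f(n) = n^2 to n^(log_3 15) where log_3 15 ≈ 2.465. Since 2 < log_3 15, we have f(n) = O(n^(log_3 15 − ε)) for some ε > 0 — Case 1. Hence T(n) = Θ(n^(log_3 15)).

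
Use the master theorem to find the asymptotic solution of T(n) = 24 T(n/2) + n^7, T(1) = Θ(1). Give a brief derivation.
T(n) = Θ(n^7)

log_2 24 ≈ 4.585. f(n) = n^7 dominates n^(log_2 24) since 7 > 4.585, and the regularity condition a·f(n/b) = 24·(n/2)^7 = (24/128)·n^7 ≤ c·f(n) holds with c = 24/128 ≈ 0.188 < 1. So this is Case 3: T(n) = Θ(f(n)) = Θ(n^7).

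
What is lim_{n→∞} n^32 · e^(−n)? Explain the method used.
lim = 0

Exponentials with base > 1 dominate every fixed polynomial: for any fixed c, n^c / e^n → 0 as n → ∞ (e.g. by the ratio test, or since e^n grows faster than any power of n). Hence n^32 · e^(−n) = n^32 / e^n → 0.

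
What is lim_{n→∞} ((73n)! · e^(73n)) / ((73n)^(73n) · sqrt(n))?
lim = sqrt(2π·73)

Stirling: (73n)! ~ sqrt(2π·73n) · (73n/e)^(73n). Hence
  (73n)! · e^(73n) / (73n)^(73n) ~ sqrt(2π·73n).
Dividing by sqrt(n): sqrt(2π·73n) / sqrt(n) = sqrt(2π·73) · n^((1−1)/2), so the limit is sqrt(2π·73).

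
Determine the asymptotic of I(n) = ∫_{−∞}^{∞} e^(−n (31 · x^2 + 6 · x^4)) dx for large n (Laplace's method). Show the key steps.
I(n) ~ sqrt(π/(31n))

φ(x) = 31 · x^2 + 6 · x^4 has its unique global minimum at x* = 0 (since φ'(x) = 62x + 24x^3 = 0 only at x = 0 for real x with both coefficients positive, and φ → ∞ as |x| → ∞). At x* = 0, φ(0) = 0 and φ''(0) = 62. Laplace's method then gives
  I(n) ~ sqrt(2π / (n · φ''(0))) · e^(−n φ(0)) = sqrt(2π / (62n)) = sqrt(π/(31n)).
The 6 · x^4 term contributes only at subleading order (an O(1/n) relative correction).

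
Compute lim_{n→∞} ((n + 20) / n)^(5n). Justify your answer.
lim = e^100

Rewrite as (1 + 20/n)^(5n). By the standard limit (1 + x/n)^n → e^x, we have (1 + 20/n)^n → e^20, and raising to the 5th power gives e^100.
More precisely, ln[(1 + 20/n)^(5n)] = 5n · ln(1 + 20/n) = 5n · (20/n + O(1/n^2)) = 100 + O(1/n) → 100.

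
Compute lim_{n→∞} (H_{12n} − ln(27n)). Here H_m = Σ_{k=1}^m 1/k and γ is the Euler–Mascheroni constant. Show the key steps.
lim = ln(4/9) + γ

By Euler-Maclaurin, H_m = ln m + γ + O(1/m). So
  H_{12n} − ln(27n) = ln(12n) + γ − ln(27n) + O(1/n)
                       = ln(12/27) + γ + O(1/n).
Hence the limit is ln(12/27) + γ (= ln(4/9)).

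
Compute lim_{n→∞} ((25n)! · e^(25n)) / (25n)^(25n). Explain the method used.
lim = ∞

Stirling: (25n)! ~ sqrt(2π·25n) · (25n/e)^(25n). Hence
  (25n)! · e^(25n) / (25n)^(25n) ~ sqrt(2π·25n) = sqrt(2π·25) · sqrt(n) → ∞.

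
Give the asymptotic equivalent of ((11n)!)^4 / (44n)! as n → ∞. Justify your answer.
((11n)!)^4/(44n)! ~ ((2π·11n)^(3/2) / 2) · 4^(−4·11n)  →  0

Write N = 11n. Stirling: N! ~ sqrt(2π N)(N/e)^N and (4N)! ~ sqrt(2π·4N)·(4N/e)^(4N).
  (N!)^4/(4N)! ~ (2π N)^(4/2) (N/e)^(4N) / [sqrt(2π·4N) (4N/e)^(4N)]
     = (2π N)^(4/2) / sqrt(2π·4N) · (N/(4N))^(4N)
     = (2π N)^((4−1)/2) / 2 · 4^(−4N).
Since 4^4 > 1, the factor 4^(−4N) decays exponentially, so the ratio → 0. Substituting N = 11n gives the stated form.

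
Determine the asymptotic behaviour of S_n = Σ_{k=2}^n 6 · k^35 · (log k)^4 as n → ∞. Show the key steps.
S_n ~ n^36 · (log n)^4 / 6

By integral comparison, S_n = ∫_1^n 6 · x^35 · (log x)^4 dx + O(n^35 · (log n)^4). For the integral, the leading term of ∫_1^n x^35 (log x)^4 dx is n^36/36 · (log n)^4 (by repeated integration by parts; each step lowers the log-exponent and produces a relatively O(1/log n) correction). Hence S_n ~ n^36 · (log n)^4 / 6.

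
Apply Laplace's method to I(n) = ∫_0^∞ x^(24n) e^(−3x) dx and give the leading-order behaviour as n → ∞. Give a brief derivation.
I(n) ~ (sqrt(2π·24n) / 3) · (24n/(3e))^(24n)

Write the integrand as exp(24n ln x − 3x) and set f(x) = 24n ln x − 3x. Then f'(x) = 24n/x − 3 = 0 at x* = 24n/3, and f''(x*) = −24n/x*^2 = −3^2/(24n). Laplace's method (interior maximum) gives
  I(n) ~ e^(f(x*)) · sqrt(2π / |f''(x*)|)
        = exp(24n ln(24n/3) − 24n) · sqrt(2π · 24n / 3^2)
        = (24n/3)^(24n) e^(−24n) · sqrt(2π·24n) / 3
        = (sqrt(2π·24n) / 3) · (24n/(3e))^(24n).
This matches Γ(24n+1)/3^(24n+1) with Stirling applied to Γ.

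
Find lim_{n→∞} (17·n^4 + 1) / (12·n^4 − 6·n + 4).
lim = 17/12

For large n the leading n^4 terms dominate both numerator and denominator. Dividing top and bottom by n^4, every other term tends to 0, leaving 17/12.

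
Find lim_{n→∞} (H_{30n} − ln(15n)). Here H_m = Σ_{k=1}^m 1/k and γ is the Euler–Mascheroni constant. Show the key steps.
lim = ln 2 + γ

By Euler-Maclaurin, H_m = ln m + γ + O(1/m). So
  H_{30n} − ln(15n) = ln(30n) + γ − ln(15n) + O(1/n)
                       = ln(30/15) + γ + O(1/n).
Hence the limit is ln(30/15) + γ (= ln 2).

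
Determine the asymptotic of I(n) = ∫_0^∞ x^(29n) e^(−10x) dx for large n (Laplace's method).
I(n) ~ (sqrt(2π·29n) / 10) · (29n/(10e))^(29n)

Write the integrand as exp(29n ln x − 10x) and set f(x) = 29n ln x − 10x. Then f'(x) = 29n/x − 10 = 0 at x* = 29n/10, and f''(x*) = −29n/x*^2 = −10^2/(29n). Laplace's method (interior maximum) gives
  I(n) ~ e^(f(x*)) · sqrt(2π / |f''(x*)|)
        = exp(29n ln(29n/10) − 29n) · sqrt(2π · 29n / 10^2)
        = (29n/10)^(29n) e^(−29n) · sqrt(2π·29n) / 10
        = (sqrt(2π·29n) / 10) · (29n/(10e))^(29n).
This matches Γ(29n+1)/10^(29n+1) with Stirling applied to Γ.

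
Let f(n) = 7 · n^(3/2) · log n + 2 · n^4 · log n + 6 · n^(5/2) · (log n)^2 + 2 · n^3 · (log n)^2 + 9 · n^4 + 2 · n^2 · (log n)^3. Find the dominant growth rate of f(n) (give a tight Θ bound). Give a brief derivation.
f(n) ∈ Θ(n^4 · log n)

Compare the terms by growth order. For large n, n^a · (log n)^b dominates n^a' · (log n)^b' iff a > a', or (a = a' and b > b'). Ranking the 6 terms shows the dominant one is 2 · n^4 · log n. Hence f(n) ∈ Θ(n^4 · log n).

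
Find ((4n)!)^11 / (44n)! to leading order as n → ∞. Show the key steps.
((4n)!)^11/(44n)! ~ ((2π·4n)^(10/2) / sqrt(11)) · 11^(−11·4n)  →  0

Write N = 4n. Stirling: N! ~ sqrt(2π N)(N/e)^N and (11N)! ~ sqrt(2π·11N)·(11N/e)^(11N).
  (N!)^11/(11N)! ~ (2π N)^(11/2) (N/e)^(11N) / [sqrt(2π·11N) (11N/e)^(11N)]
     = (2π N)^(11/2) / sqrt(2π·11N) · (N/(11N))^(11N)
     = (2π N)^((11−1)/2) / sqrt(11) · 11^(−11N).
Since 11^11 > 1, the factor 11^(−11N) decays exponentially, so the ratio → 0. Substituting N = 4n gives the stated form.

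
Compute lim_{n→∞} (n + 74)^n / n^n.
lim = e^74

Rewrite as (1 + 74/n)^(n). By the standard limit (1 + x/n)^n → e^x, we have (1 + 74/n)^n → e^74, and raising to the 1st power gives e^74.
More precisely, ln[(1 + 74/n)^(n)] = n · ln(1 + 74/n) = n · (74/n + O(1/n^2)) = 74 + O(1/n) → 74.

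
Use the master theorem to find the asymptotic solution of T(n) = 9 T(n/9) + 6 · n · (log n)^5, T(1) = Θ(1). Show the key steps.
T(n) = Θ(n · (log n)^6)

Here log_9 9 = 1 and f(n) = 6 · n · (log n)^5 = Θ(n^(log_9 9) · (log n)^5). This is the extended Case 2 of the master theorem (f matches the critical exponent up to log factors), giving T(n) = Θ(n^(log_9 9) · (log n)^(5+1)) = Θ(n · (log n)^6).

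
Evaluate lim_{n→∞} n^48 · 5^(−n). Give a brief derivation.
lim = 0

Exponentials with base > 1 dominate every fixed polynomial: for any fixed c, n^c / 5^n → 0 as n → ∞ (e.g. by the ratio test, or by writing 5^n = e^(n ln 5) and noting e^(n ln 5) / n^c → ∞). Hence n^48 · 5^(−n) = n^48 / 5^n → 0.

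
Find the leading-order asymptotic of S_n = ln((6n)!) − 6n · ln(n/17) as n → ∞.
S_n ~ 6n · (ln 102 − 1) + O(ln n)

Stirling: ln((6n)!) = 6n ln(6n) − 6n + O(ln n).
  S_n = 6n ln(6n) − 6n − 6n ln(n/17) + O(ln n)
      = 6n ln(6n) − 6n ln n + 6n ln 17 − 6n + O(ln n)
      = 6n ln 6 + 6n ln 17 − 6n + O(ln n)
      = 6n (ln 102 − 1) + O(ln n).
Numerically ln(102) − 1 ≈ 3.6250.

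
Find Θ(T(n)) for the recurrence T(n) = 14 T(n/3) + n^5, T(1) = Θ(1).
T(n) = Θ(n^5)

log_3 14 ≈ 2.402. f(n) = n^5 dominates n^(log_3 14) since 5 > 2.402, and the regularity condition a·f(n/b) = 14·(n/3)^5 = (14/243)·n^5 ≤ c·f(n) holds with c = 14/243 ≈ 0.0576 < 1. So this is Case 3: T(n) = Θ(f(n)) = Θ(n^5).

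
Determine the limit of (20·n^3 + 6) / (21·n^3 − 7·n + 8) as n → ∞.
lim = 20/21

For large n the leading n^3 terms dominate both numerator and denominator. Dividing top and bottom by n^3, every other term tends to 0, leaving 20/21.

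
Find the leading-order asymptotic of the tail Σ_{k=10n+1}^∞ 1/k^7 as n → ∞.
Σ_{k>10n} 1/k^7 ~ 1/(6 · (10n)^6)

Compare to the integral: ∫_{10n}^∞ x^(−7) dx = [−x^(−6)/6]_{10n}^∞ = 1/((7−1)·(10n)^6). Euler-Maclaurin then gives
  Σ_{k>10n} 1/k^7 = ∫_{10n}^∞ dx/x^7 − 1/(2·(10n)^7) + O(1/(10n)^8).
(Equivalently this is ζ(7) − Σ_{k≤10n} 1/k^7.)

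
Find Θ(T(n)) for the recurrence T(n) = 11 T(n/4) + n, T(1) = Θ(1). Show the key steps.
T(n) = Θ(n^(log_4 11))

Master theorem: compare f(n) = n to n^(log_4 11) where log_4 11 ≈ 1.730. Since 1 < log_4 11, we have f(n) = O(n^(log_4 11 − ε)) for some ε > 0 — Case 1. Hence T(n) = Θ(n^(log_4 11)).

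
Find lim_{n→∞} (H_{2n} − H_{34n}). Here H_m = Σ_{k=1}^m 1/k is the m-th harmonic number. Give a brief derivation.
lim = ln(2/34) = −ln 17

Euler-Maclaurin gives H_m = ln m + γ + 1/(2m) + O(1/m^2). The γ and O(1/m) terms cancel in the difference:
  H_{2n} − H_{34n} = ln(2n) − ln(34n) + O(1/n) = ln(2/34) + O(1/n).
Hence the limit is ln(2/34) = −ln 17.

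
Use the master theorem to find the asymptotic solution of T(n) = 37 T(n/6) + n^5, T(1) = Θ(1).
T(n) = Θ(n^5)

log_6 37 ≈ 2.015. f(n) = n^5 dominates n^(log_6 37) since 5 > 2.015, and the regularity condition a·f(n/b) = 37·(n/6)^5 = (37/7776)·n^5 ≤ c·f(n) holds with c = 37/7776 ≈ 0.00476 < 1. So this is Case 3: T(n) = Θ(f(n)) = Θ(n^5).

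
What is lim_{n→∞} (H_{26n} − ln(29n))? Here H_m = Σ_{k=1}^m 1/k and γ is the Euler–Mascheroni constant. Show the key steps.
lim = ln(26/29) + γ

By Euler-Maclaurin, H_m = ln m + γ + O(1/m). So
  H_{26n} − ln(29n) = ln(26n) + γ − ln(29n) + O(1/n)
                       = ln(26/29) + γ + O(1/n).
Hence the limit is ln(26/29) + γ.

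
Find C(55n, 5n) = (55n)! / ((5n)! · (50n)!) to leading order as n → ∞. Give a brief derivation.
C(55n, 5n) ~ (285311670611/10000000000)^(5n) · sqrt(11/(20π·5n))

Write N = 5n. Apply Stirling to each factorial:
  (11N)! ~ sqrt(2π·11N) · (11N/e)^(11N),
  N! ~ sqrt(2π N) · (N/e)^N,
  (10N)! ~ sqrt(2π·10N) · (10N/e)^(10N).
The exponential factors combine to (11N)^(11N) / (N^N · (10N)^(10N)) = 11^(11N)/10^(10N) = (11^11/10^10)^N = (285311670611/10000000000)^N.
The square-root prefactors combine to sqrt(2π·11N) / (sqrt(2π N)·sqrt(2π·10N)) = sqrt(11 / (2π·10·N)) = sqrt(11/(20π·5n)).
Substituting N = 5n: C(55n, 5n) ~ (285311670611/10000000000)^(5n) · sqrt(11/(20π·5n)).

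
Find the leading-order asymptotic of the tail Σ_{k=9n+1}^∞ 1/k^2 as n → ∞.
Σ_{k>9n} 1/k^2 ~ 1/(1 · (9n))

Compare to the integral: ∫_{9n}^∞ x^(−2) dx = [−x^(−1)/1]_{9n}^∞ = 1/((2−1)·(9n)). Euler-Maclaurin then gives
  Σ_{k>9n} 1/k^2 = ∫_{9n}^∞ dx/x^2 − 1/(2·(9n)^2) + O(1/(9n)^3).
(Equivalently this is ζ(2) − Σ_{k≤9n} 1/k^2.)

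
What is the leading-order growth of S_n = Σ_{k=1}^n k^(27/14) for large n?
S_n ~ (14/41) · n^(41/14)

Integral comparison: Σ_{k=1}^n k^(27/14) = ∫_0^n x^(27/14) dx + O(n^(27/14)). The integral is n^(1 + 27/14) / (1 + 27/14) = n^((27+14)/14) / ((27+14)/14) = (14/41) · n^(41/14).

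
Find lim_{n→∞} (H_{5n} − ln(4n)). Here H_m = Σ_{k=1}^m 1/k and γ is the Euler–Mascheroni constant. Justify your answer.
lim = ln(5/4) + γ

By Euler-Maclaurin, H_m = ln m + γ + O(1/m). So
  H_{5n} − ln(4n) = ln(5n) + γ − ln(4n) + O(1/n)
                       = ln(5/4) + γ + O(1/n).
Hence the limit is ln(5/4) + γ.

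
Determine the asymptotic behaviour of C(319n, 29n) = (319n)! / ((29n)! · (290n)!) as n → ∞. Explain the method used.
C(319n, 29n) ~ (285311670611/10000000000)^(29n) · sqrt(11/(20π·29n))

Write N = 29n. Apply Stirling to each factorial:
  (11N)! ~ sqrt(2π·11N) · (11N/e)^(11N),
  N! ~ sqrt(2π N) · (N/e)^N,
  (10N)! ~ sqrt(2π·10N) · (10N/e)^(10N).
The exponential factors combine to (11N)^(11N) / (N^N · (10N)^(10N)) = 11^(11N)/10^(10N) = (11^11/10^10)^N = (285311670611/10000000000)^N.
The square-root prefactors combine to sqrt(2π·11N) / (sqrt(2π N)·sqrt(2π·10N)) = sqrt(11 / (2π·10·N)) = sqrt(11/(20π·29n)).
Substituting N = 29n: C(319n, 29n) ~ (285311670611/10000000000)^(29n) · sqrt(11/(20π·29n)).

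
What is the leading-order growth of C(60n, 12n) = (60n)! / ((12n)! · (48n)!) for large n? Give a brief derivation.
C(60n, 12n) ~ (3125/256)^(12n) · sqrt(5/(8π·12n))

Write N = 12n. Apply Stirling to each factorial:
  (5N)! ~ sqrt(2π·5N) · (5N/e)^(5N),
  N! ~ sqrt(2π N) · (N/e)^N,
  (4N)! ~ sqrt(2π·4N) · (4N/e)^(4N).
The exponential factors combine to (5N)^(5N) / (N^N · (4N)^(4N)) = 5^(5N)/4^(4N) = (5^5/4^4)^N = (3125/256)^N.
The square-root prefactors combine to sqrt(2π·5N) / (sqrt(2π N)·sqrt(2π·4N)) = sqrt(5 / (2π·4·N)) = sqrt(5/(8π·12n)).
Substituting N = 12n: C(60n, 12n) ~ (3125/256)^(12n) · sqrt(5/(8π·12n)).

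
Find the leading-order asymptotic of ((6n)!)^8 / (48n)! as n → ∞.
((6n)!)^8/(48n)! ~ ((2π·6n)^(7/2) / sqrt(8)) · 8^(−8·6n)  →  0

Write N = 6n. Stirling: N! ~ sqrt(2π N)(N/e)^N and (8N)! ~ sqrt(2π·8N)·(8N/e)^(8N).
  (N!)^8/(8N)! ~ (2π N)^(8/2) (N/e)^(8N) / [sqrt(2π·8N) (8N/e)^(8N)]
     = (2π N)^(8/2) / sqrt(2π·8N) · (N/(8N))^(8N)
     = (2π N)^((8−1)/2) / sqrt(8) · 8^(−8N).
Since 8^8 > 1, the factor 8^(−8N) decays exponentially, so the ratio → 0. Substituting N = 6n gives the stated form.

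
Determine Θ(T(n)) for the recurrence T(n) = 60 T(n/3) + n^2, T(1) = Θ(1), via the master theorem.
T(n) = Θ(n^(log_3 60))

Master theorem: compare f(n) = n^2 to n^(log_3 60) where log_3 60 ≈ 3.727. Since 2 < log_3 60, we have f(n) = O(n^(log_3 60 − ε)) for some ε > 0 — Case 1. Hence T(n) = Θ(n^(log_3 60)).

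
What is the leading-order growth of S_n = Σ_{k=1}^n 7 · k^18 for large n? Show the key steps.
S_n ~ 7 · n^19 / 19

By integral comparison (Euler-Maclaurin), Σ_{k=1}^n 7 · k^18 = 7 · ∫_0^n x^18 dx + O(n^18) = 7 · n^19/19 + O(n^18). (Equivalently, Faulhaber's formula gives the same leading term.)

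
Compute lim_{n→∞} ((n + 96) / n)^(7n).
lim = e^672

Rewrite as (1 + 96/n)^(7n). By the standard limit (1 + x/n)^n → e^x, we have (1 + 96/n)^n → e^96, and raising to the 7th power gives e^672.
More precisely, ln[(1 + 96/n)^(7n)] = 7n · ln(1 + 96/n) = 7n · (96/n + O(1/n^2)) = 672 + O(1/n) → 672.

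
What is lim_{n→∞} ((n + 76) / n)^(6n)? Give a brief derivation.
lim = e^456

Rewrite as (1 + 76/n)^(6n). By the standard limit (1 + x/n)^n → e^x, we have (1 + 76/n)^n → e^76, and raising to the 6th power gives e^456.
More precisely, ln[(1 + 76/n)^(6n)] = 6n · ln(1 + 76/n) = 6n · (76/n + O(1/n^2)) = 456 + O(1/n) → 456.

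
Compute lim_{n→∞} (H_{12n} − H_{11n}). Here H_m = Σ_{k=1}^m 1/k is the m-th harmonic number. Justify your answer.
lim = ln(12/11)

Euler-Maclaurin gives H_m = ln m + γ + 1/(2m) + O(1/m^2). The γ and O(1/m) terms cancel in the difference:
  H_{12n} − H_{11n} = ln(12n) − ln(11n) + O(1/n) = ln(12/11) + O(1/n).
Hence the limit is ln(12/11).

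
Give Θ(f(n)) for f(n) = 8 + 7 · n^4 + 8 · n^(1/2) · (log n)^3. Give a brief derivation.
f(n) ∈ Θ(n^4)

Compare the terms by growth order. For large n, n^a · (log n)^b dominates n^a' · (log n)^b' iff a > a', or (a = a' and b > b'). Ranking the 3 terms shows the dominant one is 7 · n^4. Hence f(n) ∈ Θ(n^4).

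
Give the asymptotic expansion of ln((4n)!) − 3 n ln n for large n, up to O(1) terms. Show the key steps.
ln((4n)!) − 3 n ln n = n ln n + 4(ln 4 − 1) n + (1/2) ln(2π·4n) + O(1/n)

Stirling: ln((4n)!) = 4n ln(4n) − 4n + (1/2) ln(2π·4n) + O(1/n).
Expand 4n ln(4n) = 4n (ln n + ln 4) = 4n ln n + 4n ln 4.
Subtract 3n ln n: leading term is (4 − 3) n ln n = n ln n. The next term is 4n ln 4 − 4n = 4(ln 4 − 1) n. Then the (1/2) ln(2π·4n) correction.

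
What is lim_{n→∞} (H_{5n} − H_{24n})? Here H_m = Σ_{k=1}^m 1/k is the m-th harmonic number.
lim = ln(5/24)

Euler-Maclaurin gives H_m = ln m + γ + 1/(2m) + O(1/m^2). The γ and O(1/m) terms cancel in the difference:
  H_{5n} − H_{24n} = ln(5n) − ln(24n) + O(1/n) = ln(5/24) + O(1/n).
Hence the limit is ln(5/24).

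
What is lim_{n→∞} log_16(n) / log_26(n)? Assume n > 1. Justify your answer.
lim = ln(26) / ln(16) = log_16(26)

Change of base: log_16(n) = ln n / ln 16 and log_26(n) = ln n / ln 26. The ratio is (ln n / ln 16) · (ln 26 / ln n) = ln 26 / ln 16, a constant independent of n. So the limit is ln 26 / ln 16 = log_16(26).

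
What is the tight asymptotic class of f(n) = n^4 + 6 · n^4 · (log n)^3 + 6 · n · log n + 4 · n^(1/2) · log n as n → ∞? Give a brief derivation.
f(n) ∈ Θ(n^4 · (log n)^3)

Compare the terms by growth order. For large n, n^a · (log n)^b dominates n^a' · (log n)^b' iff a > a', or (a = a' and b > b'). Ranking the 4 terms shows the dominant one is 6 · n^4 · (log n)^3. Hence f(n) ∈ Θ(n^4 · (log n)^3).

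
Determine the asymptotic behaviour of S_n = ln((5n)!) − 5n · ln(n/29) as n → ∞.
S_n ~ 5n · (ln 145 − 1) + O(ln n)

Stirling: ln((5n)!) = 5n ln(5n) − 5n + O(ln n).
  S_n = 5n ln(5n) − 5n − 5n ln(n/29) + O(ln n)
      = 5n ln(5n) − 5n ln n + 5n ln 29 − 5n + O(ln n)
      = 5n ln 5 + 5n ln 29 − 5n + O(ln n)
      = 5n (ln 145 − 1) + O(ln n).
Numerically ln(145) − 1 ≈ 3.9767.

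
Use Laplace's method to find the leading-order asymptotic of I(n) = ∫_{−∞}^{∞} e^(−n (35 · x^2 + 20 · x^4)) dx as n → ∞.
I(n) ~ sqrt(π/(35n))

φ(x) = 35 · x^2 + 20 · x^4 has its unique global minimum at x* = 0 (since φ'(x) = 70x + 80x^3 = 0 only at x = 0 for real x with both coefficients positive, and φ → ∞ as |x| → ∞). At x* = 0, φ(0) = 0 and φ''(0) = 70. Laplace's method then gives
  I(n) ~ sqrt(2π / (n · φ''(0))) · e^(−n φ(0)) = sqrt(2π / (70n)) = sqrt(π/(35n)).
The 20 · x^4 term contributes only at subleading order (an O(1/n) relative correction).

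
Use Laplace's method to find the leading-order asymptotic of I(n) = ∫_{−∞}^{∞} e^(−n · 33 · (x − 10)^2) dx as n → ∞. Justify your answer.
I(n) = sqrt(π/(33n))

Here φ(x) = 33 · (x − 10)^2 has its unique minimum at x* = 10 with φ(x*) = 0 and φ''(x*) = 66. Laplace's method gives
  I(n) ~ e^(−n φ(x*)) · sqrt(2π / (n · φ''(x*))) = sqrt(2π / (66n)) = sqrt(π/(33n)).
This is exact: substituting u = (x − 10)·sqrt(33n) gives I(n) = (1/sqrt(33n)) ∫_{−∞}^{∞} e^(−u^2) du = sqrt(π/(33n)).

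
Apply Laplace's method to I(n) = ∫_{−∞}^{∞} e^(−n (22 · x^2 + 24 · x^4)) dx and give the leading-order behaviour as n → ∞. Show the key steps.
I(n) ~ sqrt(π/(22n))

φ(x) = 22 · x^2 + 24 · x^4 has its unique global minimum at x* = 0 (since φ'(x) = 44x + 96x^3 = 0 only at x = 0 for real x with both coefficients positive, and φ → ∞ as |x| → ∞). At x* = 0, φ(0) = 0 and φ''(0) = 44. Laplace's method then gives
  I(n) ~ sqrt(2π / (n · φ''(0))) · e^(−n φ(0)) = sqrt(2π / (44n)) = sqrt(π/(22n)).
The 24 · x^4 term contributes only at subleading order (an O(1/n) relative correction).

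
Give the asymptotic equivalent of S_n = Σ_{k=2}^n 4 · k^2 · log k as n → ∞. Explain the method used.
S_n ~ 4 · n^3 log n / 3 − 4 · n^3 / 9

By integral comparison, S_n = ∫_1^n 4 · x^2 · log x dx + O(n^2 · log n). For the integral, ∫ x^2 log x dx = n^3 log n / 3 − n^3/9 (integration by parts). Hence S_n ~ 4 · n^3 log n / 3 − 4 · n^3 / 9.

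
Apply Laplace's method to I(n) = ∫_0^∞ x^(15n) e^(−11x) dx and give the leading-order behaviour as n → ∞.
I(n) ~ (sqrt(2π·15n) / 11) · (15n/(11e))^(15n)

Write the integrand as exp(15n ln x − 11x) and set f(x) = 15n ln x − 11x. Then f'(x) = 15n/x − 11 = 0 at x* = 15n/11, and f''(x*) = −15n/x*^2 = −11^2/(15n). Laplace's method (interior maximum) gives
  I(n) ~ e^(f(x*)) · sqrt(2π / |f''(x*)|)
        = exp(15n ln(15n/11) − 15n) · sqrt(2π · 15n / 11^2)
        = (15n/11)^(15n) e^(−15n) · sqrt(2π·15n) / 11
        = (sqrt(2π·15n) / 11) · (15n/(11e))^(15n).
This matches Γ(15n+1)/11^(15n+1) with Stirling applied to Γ.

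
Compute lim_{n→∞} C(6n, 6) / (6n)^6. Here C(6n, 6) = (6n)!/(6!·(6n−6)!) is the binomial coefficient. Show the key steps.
lim = 1/6! = 1/720

With N = 6n → ∞: C(N, 6) / N^6 = [N(N−1)…(N−5)] / (6! · N^6) = (1/6!) · 1 · (1 − 1/(6n)) · … · (1 − 5/(6n)). Each factor → 1 as N → ∞, so the limit is 1/6! = 1/720.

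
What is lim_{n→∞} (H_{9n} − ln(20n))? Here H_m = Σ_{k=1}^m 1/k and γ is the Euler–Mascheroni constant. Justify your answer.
lim = ln(9/20) + γ

By Euler-Maclaurin, H_m = ln m + γ + O(1/m). So
  H_{9n} − ln(20n) = ln(9n) + γ − ln(20n) + O(1/n)
                       = ln(9/20) + γ + O(1/n).
Hence the limit is ln(9/20) + γ.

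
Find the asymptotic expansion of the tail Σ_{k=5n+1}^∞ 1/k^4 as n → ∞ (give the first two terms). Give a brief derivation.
Σ_{k>5n} 1/k^4 = 1/(3 · (5n)^3) − 1/(2 · (5n)^4) + O(1/(5n)^5)

Compare to the integral: ∫_{5n}^∞ x^(−4) dx = [−x^(−3)/3]_{5n}^∞ = 1/((4−1)·(5n)^3). The Euler-Maclaurin correction adds −f(5n)/2 = −1/(2·(5n)^4). Euler-Maclaurin then gives
  Σ_{k>5n} 1/k^4 = ∫_{5n}^∞ dx/x^4 − 1/(2·(5n)^4) + O(1/(5n)^5).
(Equivalently this is ζ(4) − Σ_{k≤5n} 1/k^4.)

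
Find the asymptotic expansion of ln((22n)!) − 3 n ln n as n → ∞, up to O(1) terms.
ln((22n)!) − 3 n ln n = 19 n ln n + 22(ln 22 − 1) n + (1/2) ln(2π·22n) + O(1/n)

Stirling: ln((22n)!) = 22n ln(22n) − 22n + (1/2) ln(2π·22n) + O(1/n).
Expand 22n ln(22n) = 22n (ln n + ln 22) = 22n ln n + 22n ln 22.
Subtract 3n ln n: leading term is (22 − 3) n ln n = 19 n ln n. The next term is 22n ln 22 − 22n = 22(ln 22 − 1) n. Then the (1/2) ln(2π·22n) correction.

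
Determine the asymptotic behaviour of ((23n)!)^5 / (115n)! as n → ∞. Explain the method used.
((23n)!)^5/(115n)! ~ ((2π·23n)^(4/2) / sqrt(5)) · 5^(−5·23n)  →  0

Write N = 23n. Stirling: N! ~ sqrt(2π N)(N/e)^N and (5N)! ~ sqrt(2π·5N)·(5N/e)^(5N).
  (N!)^5/(5N)! ~ (2π N)^(5/2) (N/e)^(5N) / [sqrt(2π·5N) (5N/e)^(5N)]
     = (2π N)^(5/2) / sqrt(2π·5N) · (N/(5N))^(5N)
     = (2π N)^((5−1)/2) / sqrt(5) · 5^(−5N).
Since 5^5 > 1, the factor 5^(−5N) decays exponentially, so the ratio → 0. Substituting N = 23n gives the stated form.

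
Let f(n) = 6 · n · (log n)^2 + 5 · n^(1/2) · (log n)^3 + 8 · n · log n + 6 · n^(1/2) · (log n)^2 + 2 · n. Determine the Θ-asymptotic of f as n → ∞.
f(n) ∈ Θ(n · (log n)^2)

Compare the terms by growth order. For large n, n^a · (log n)^b dominates n^a' · (log n)^b' iff a > a', or (a = a' and b > b'). Ranking the 5 terms shows the dominant one is 6 · n · (log n)^2. Hence f(n) ∈ Θ(n · (log n)^2).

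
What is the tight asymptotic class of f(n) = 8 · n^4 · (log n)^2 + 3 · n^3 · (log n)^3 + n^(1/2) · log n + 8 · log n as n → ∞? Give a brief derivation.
f(n) ∈ Θ(n^4 · (log n)^2)

Compare the terms by growth order. For large n, n^a · (log n)^b dominates n^a' · (log n)^b' iff a > a', or (a = a' and b > b'). Ranking the 4 terms shows the dominant one is 8 · n^4 · (log n)^2. Hence f(n) ∈ Θ(n^4 · (log n)^2).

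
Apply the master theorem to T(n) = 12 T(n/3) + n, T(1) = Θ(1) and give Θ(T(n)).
T(n) = Θ(n^(log_3 12))

Master theorem: compare f(n) = n to n^(log_3 12) where log_3 12 ≈ 2.262. Since 1 < log_3 12, we have f(n) = O(n^(log_3 12 − ε)) for some ε > 0 — Case 1. Hence T(n) = Θ(n^(log_3 12)).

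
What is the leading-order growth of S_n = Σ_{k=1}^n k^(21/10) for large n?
S_n ~ (10/31) · n^(31/10)

Integral comparison: Σ_{k=1}^n k^(21/10) = ∫_0^n x^(21/10) dx + O(n^(21/10)). The integral is n^(1 + 21/10) / (1 + 21/10) = n^((21+10)/10) / ((21+10)/10) = (10/31) · n^(31/10).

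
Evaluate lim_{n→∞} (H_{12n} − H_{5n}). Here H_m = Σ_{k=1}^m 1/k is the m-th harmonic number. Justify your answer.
lim = ln(12/5)

Euler-Maclaurin gives H_m = ln m + γ + 1/(2m) + O(1/m^2). The γ and O(1/m) terms cancel in the difference:
  H_{12n} − H_{5n} = ln(12n) − ln(5n) + O(1/n) = ln(12/5) + O(1/n).
Hence the limit is ln(12/5).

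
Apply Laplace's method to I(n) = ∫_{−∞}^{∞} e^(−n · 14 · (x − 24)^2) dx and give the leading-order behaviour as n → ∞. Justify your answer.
I(n) = sqrt(π/(14n))

Here φ(x) = 14 · (x − 24)^2 has its unique minimum at x* = 24 with φ(x*) = 0 and φ''(x*) = 28. Laplace's method gives
  I(n) ~ e^(−n φ(x*)) · sqrt(2π / (n · φ''(x*))) = sqrt(2π / (28n)) = sqrt(π/(14n)).
This is exact: substituting u = (x − 24)·sqrt(14n) gives I(n) = (1/sqrt(14n)) ∫_{−∞}^{∞} e^(−u^2) du = sqrt(π/(14n)).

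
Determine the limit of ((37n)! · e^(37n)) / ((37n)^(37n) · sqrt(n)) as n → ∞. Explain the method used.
lim = sqrt(2π·37)

Stirling: (37n)! ~ sqrt(2π·37n) · (37n/e)^(37n). Hence
  (37n)! · e^(37n) / (37n)^(37n) ~ sqrt(2π·37n).
Dividing by sqrt(n): sqrt(2π·37n) / sqrt(n) = sqrt(2π·37) · n^((1−1)/2), so the limit is sqrt(2π·37).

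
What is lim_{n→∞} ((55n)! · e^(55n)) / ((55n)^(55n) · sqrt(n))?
lim = sqrt(2π·55)

Stirling: (55n)! ~ sqrt(2π·55n) · (55n/e)^(55n). Hence
  (55n)! · e^(55n) / (55n)^(55n) ~ sqrt(2π·55n).
Dividing by sqrt(n): sqrt(2π·55n) / sqrt(n) = sqrt(2π·55) · n^((1−1)/2), so the limit is sqrt(2π·55).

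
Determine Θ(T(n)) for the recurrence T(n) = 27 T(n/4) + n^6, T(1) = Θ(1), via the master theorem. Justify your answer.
T(n) = Θ(n^6)

log_4 27 ≈ 2.377. f(n) = n^6 dominates n^(log_4 27) since 6 > 2.377, and the regularity condition a·f(n/b) = 27·(n/4)^6 = (27/4096)·n^6 ≤ c·f(n) holds with c = 27/4096 ≈ 0.00659 < 1. So this is Case 3: T(n) = Θ(f(n)) = Θ(n^6).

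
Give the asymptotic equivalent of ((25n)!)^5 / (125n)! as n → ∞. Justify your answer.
((25n)!)^5/(125n)! ~ ((2π·25n)^(4/2) / sqrt(5)) · 5^(−5·25n)  →  0

Write N = 25n. Stirling: N! ~ sqrt(2π N)(N/e)^N and (5N)! ~ sqrt(2π·5N)·(5N/e)^(5N).
  (N!)^5/(5N)! ~ (2π N)^(5/2) (N/e)^(5N) / [sqrt(2π·5N) (5N/e)^(5N)]
     = (2π N)^(5/2) / sqrt(2π·5N) · (N/(5N))^(5N)
     = (2π N)^((5−1)/2) / sqrt(5) · 5^(−5N).
Since 5^5 > 1, the factor 5^(−5N) decays exponentially, so the ratio → 0. Substituting N = 25n gives the stated form.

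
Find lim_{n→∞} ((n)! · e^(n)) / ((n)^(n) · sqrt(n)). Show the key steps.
lim = sqrt(2π)

Stirling: (n)! ~ sqrt(2π·n) · (n/e)^(n). Hence
  (n)! · e^(n) / (n)^(n) ~ sqrt(2π·n).
Dividing by sqrt(n): sqrt(2π·n) / sqrt(n) = sqrt(2π) · n^((1−1)/2), so the limit is sqrt(2π).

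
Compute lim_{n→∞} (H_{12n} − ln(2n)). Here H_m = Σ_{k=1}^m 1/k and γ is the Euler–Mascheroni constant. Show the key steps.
lim = ln 6 + γ

By Euler-Maclaurin, H_m = ln m + γ + O(1/m). So
  H_{12n} − ln(2n) = ln(12n) + γ − ln(2n) + O(1/n)
                       = ln(12/2) + γ + O(1/n).
Hence the limit is ln(12/2) + γ (= ln 6).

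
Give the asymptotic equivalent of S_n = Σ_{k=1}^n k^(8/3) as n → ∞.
S_n ~ (3/11) · n^(11/3)

Integral comparison: Σ_{k=1}^n k^(8/3) = ∫_0^n x^(8/3) dx + O(n^(8/3)). The integral is n^(1 + 8/3) / (1 + 8/3) = n^((8+3)/3) / ((8+3)/3) = (3/11) · n^(11/3).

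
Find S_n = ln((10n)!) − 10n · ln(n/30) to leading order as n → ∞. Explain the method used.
S_n ~ 10n · (ln 300 − 1) + O(ln n)

Stirling: ln((10n)!) = 10n ln(10n) − 10n + O(ln n).
  S_n = 10n ln(10n) − 10n − 10n ln(n/30) + O(ln n)
      = 10n ln(10n) − 10n ln n + 10n ln 30 − 10n + O(ln n)
      = 10n ln 10 + 10n ln 30 − 10n + O(ln n)
      = 10n (ln 300 − 1) + O(ln n).
Numerically ln(300) − 1 ≈ 4.7038.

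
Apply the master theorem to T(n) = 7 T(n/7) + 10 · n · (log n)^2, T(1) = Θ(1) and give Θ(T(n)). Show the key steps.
T(n) = Θ(n · (log n)^3)

Here log_7 7 = 1 and f(n) = 10 · n · (log n)^2 = Θ(n^(log_7 7) · (log n)^2). This is the extended Case 2 of the master theorem (f matches the critical exponent up to log factors), giving T(n) = Θ(n^(log_7 7) · (log n)^(2+1)) = Θ(n · (log n)^3).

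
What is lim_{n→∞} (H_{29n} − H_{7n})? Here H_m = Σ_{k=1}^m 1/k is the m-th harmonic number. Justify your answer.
lim = ln(29/7)

Euler-Maclaurin gives H_m = ln m + γ + 1/(2m) + O(1/m^2). The γ and O(1/m) terms cancel in the difference:
  H_{29n} − H_{7n} = ln(29n) − ln(7n) + O(1/n) = ln(29/7) + O(1/n).
Hence the limit is ln(29/7).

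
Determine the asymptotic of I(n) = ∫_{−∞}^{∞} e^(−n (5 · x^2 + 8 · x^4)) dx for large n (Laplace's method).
I(n) ~ sqrt(π/(5n))

φ(x) = 5 · x^2 + 8 · x^4 has its unique global minimum at x* = 0 (since φ'(x) = 10x + 32x^3 = 0 only at x = 0 for real x with both coefficients positive, and φ → ∞ as |x| → ∞). At x* = 0, φ(0) = 0 and φ''(0) = 10. Laplace's method then gives
  I(n) ~ sqrt(2π / (n · φ''(0))) · e^(−n φ(0)) = sqrt(2π / (10n)) = sqrt(π/(5n)).
The 8 · x^4 term contributes only at subleading order (an O(1/n) relative correction).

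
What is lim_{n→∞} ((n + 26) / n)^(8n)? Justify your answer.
lim = e^208

Rewrite as (1 + 26/n)^(8n). By the standard limit (1 + x/n)^n → e^x, we have (1 + 26/n)^n → e^26, and raising to the 8th power gives e^208.
More precisely, ln[(1 + 26/n)^(8n)] = 8n · ln(1 + 26/n) = 8n · (26/n + O(1/n^2)) = 208 + O(1/n) → 208.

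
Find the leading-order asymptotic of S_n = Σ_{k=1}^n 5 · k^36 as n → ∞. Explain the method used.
S_n ~ 5 · n^37 / 37

By integral comparison (Euler-Maclaurin), Σ_{k=1}^n 5 · k^36 = 5 · ∫_0^n x^36 dx + O(n^36) = 5 · n^37/37 + O(n^36). (Equivalently, Faulhaber's formula gives the same leading term.)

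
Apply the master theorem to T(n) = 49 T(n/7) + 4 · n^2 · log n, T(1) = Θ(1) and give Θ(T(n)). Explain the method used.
T(n) = Θ(n^2 · (log n)^2)

Here log_7 49 = 2 and f(n) = 4 · n^2 · log n = Θ(n^(log_7 49) · (log n)^1). This is the extended Case 2 of the master theorem (f matches the critical exponent up to log factors), giving T(n) = Θ(n^(log_7 49) · (log n)^(1+1)) = Θ(n^2 · (log n)^2).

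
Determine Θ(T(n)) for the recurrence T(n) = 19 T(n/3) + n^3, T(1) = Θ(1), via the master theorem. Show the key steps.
T(n) = Θ(n^3)

log_3 19 ≈ 2.680. f(n) = n^3 dominates n^(log_3 19) since 3 > 2.680, and the regularity condition a·f(n/b) = 19·(n/3)^3 = (19/27)·n^3 ≤ c·f(n) holds with c = 19/27 ≈ 0.704 < 1. So this is Case 3: T(n) = Θ(f(n)) = Θ(n^3).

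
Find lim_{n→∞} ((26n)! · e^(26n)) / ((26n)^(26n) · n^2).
lim = 0

Stirling: (26n)! ~ sqrt(2π·26n) · (26n/e)^(26n). Hence
  (26n)! · e^(26n) / (26n)^(26n) ~ sqrt(2π·26n).
Dividing by n^2: sqrt(2π·26n) / n^2 = sqrt(2π·26) · n^((1−4)/2), so the expression behaves like sqrt(2π·26) · n^((1−4)/2) → 0.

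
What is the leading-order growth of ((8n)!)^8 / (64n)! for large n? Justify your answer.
((8n)!)^8/(64n)! ~ ((2π·8n)^(7/2) / sqrt(8)) · 8^(−8·8n)  →  0

Write N = 8n. Stirling: N! ~ sqrt(2π N)(N/e)^N and (8N)! ~ sqrt(2π·8N)·(8N/e)^(8N).
  (N!)^8/(8N)! ~ (2π N)^(8/2) (N/e)^(8N) / [sqrt(2π·8N) (8N/e)^(8N)]
     = (2π N)^(8/2) / sqrt(2π·8N) · (N/(8N))^(8N)
     = (2π N)^((8−1)/2) / sqrt(8) · 8^(−8N).
Since 8^8 > 1, the factor 8^(−8N) decays exponentially, so the ratio → 0. Substituting N = 8n gives the stated form.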